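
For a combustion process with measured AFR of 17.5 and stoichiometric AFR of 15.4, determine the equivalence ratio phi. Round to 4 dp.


phi = AFR_stoich / AFR_actual
phi = 15.4 / 17.5 = 0.8800


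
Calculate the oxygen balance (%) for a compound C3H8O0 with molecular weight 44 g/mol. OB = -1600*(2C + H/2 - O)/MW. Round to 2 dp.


OB = -1600 * (2C + H/2 - O) / MW
Inner = 2*3 + 8/2 - 0 = 10.00
OB = -1600 * 10.00 / 44 = -363.64%


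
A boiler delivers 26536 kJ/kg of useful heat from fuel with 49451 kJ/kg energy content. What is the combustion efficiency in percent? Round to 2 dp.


Efficiency = (Q_useful / Q_fuel) * 100
Efficiency = (26536 / 49451) * 100
Efficiency = 0.5366 * 100 = 53.66%


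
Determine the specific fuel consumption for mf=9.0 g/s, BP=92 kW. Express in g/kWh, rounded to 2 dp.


SFC = (mf / BP) * 3600
Rate = 9.0 / 92 = 0.097826 g/(s*kW)
SFC = 0.097826 * 3600 = 352.17 g/kWh


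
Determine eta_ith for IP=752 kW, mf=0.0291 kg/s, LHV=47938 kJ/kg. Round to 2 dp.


eta_ith = (IP / (mf * LHV)) * 100
Denominator = 0.0291 * 47938 = 1394.9958 kW
eta_ith = (752 / 1394.9958) * 100 = 53.91%


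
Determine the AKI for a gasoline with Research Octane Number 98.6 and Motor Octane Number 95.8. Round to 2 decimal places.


AKI = (RON + MON) / 2
AKI = (98.6 + 95.8) / 2
AKI = 194.4 / 2 = 97.20


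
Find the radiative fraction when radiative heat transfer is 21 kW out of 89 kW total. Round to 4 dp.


f_rad = Q_rad / Q_total
f_rad = 21 / 89 = 0.2360


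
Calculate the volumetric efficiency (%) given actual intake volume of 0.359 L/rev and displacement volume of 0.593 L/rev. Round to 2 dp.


eta_v = (V_actual / V_disp) * 100
Ratio = 0.359 / 0.593 = 0.6054
eta_v = 0.6054 * 100 = 60.54%


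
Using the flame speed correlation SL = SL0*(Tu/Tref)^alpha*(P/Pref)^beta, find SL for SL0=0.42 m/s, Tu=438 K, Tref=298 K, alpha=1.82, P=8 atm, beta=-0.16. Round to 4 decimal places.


SL = SL0 * (Tu/Tref)^alpha * (P/Pref)^beta
T ratio = 438/298 = 1.46979866
(T ratio)^alpha = 1.46979866^1.82 = 2.015623
(P/Pref)^beta = 8^(-0.16) = 0.716978
SL = 0.42 * 2.015623 * 0.716978 = 0.6070 m/s


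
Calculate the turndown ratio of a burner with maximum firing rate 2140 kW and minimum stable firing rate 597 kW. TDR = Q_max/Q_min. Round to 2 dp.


TDR = Q_max / Q_min
TDR = 2140 / 597 = 3.58


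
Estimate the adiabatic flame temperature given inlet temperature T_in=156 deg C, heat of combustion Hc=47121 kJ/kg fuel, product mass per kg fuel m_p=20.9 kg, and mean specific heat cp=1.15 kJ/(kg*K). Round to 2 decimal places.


T_ad = T_in + Hc / (m_p * cp)
Denominator = 20.9 * 1.15 = 24.0350
Temperature rise = 47121 / 24.0350 = 1960.52 K
T_ad = 156 + 1960.52 = 2116.52 deg C


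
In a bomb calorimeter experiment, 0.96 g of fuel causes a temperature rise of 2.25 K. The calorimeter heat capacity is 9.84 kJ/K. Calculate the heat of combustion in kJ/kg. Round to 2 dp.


Hc = C_cal * delta_T / m_fuel
Q_released = 9.84 * 2.25 = 22.1400 kJ
m_fuel = 0.96 g = 0.96/1000 kg = 0.000960 kg
Hc = 22.1400 / 0.000960 = 23062.50 kJ/kg


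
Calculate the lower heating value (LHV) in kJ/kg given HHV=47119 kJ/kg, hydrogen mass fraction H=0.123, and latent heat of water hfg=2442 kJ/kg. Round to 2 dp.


LHV = HHV - hfg * 9 * H
Water correction = 2442 * 9 * 0.123 = 2703.294 kJ/kg
LHV = 47119 - 2703.294 = 44415.71 kJ/kg


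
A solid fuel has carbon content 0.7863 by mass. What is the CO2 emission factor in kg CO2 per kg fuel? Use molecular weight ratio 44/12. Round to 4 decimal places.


EF = C_frac * (M_CO2 / M_C)
EF = 0.7863 * (44/12)
EF = 0.7863 * 3.666667 = 2.8831 kg_CO2/kg_fuel


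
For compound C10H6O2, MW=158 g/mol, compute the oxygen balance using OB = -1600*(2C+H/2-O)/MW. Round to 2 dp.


OB = -1600 * (2C + H/2 - O) / MW
Inner = 2*10 + 6/2 - 2 = 21.00
OB = -1600 * 21.00 / 158 = -212.66%


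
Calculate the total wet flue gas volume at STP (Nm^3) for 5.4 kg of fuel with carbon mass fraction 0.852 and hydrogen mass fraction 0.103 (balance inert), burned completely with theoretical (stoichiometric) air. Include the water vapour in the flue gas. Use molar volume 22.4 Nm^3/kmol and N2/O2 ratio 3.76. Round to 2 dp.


Per kg fuel: CO2 = (C/12 kmol)*22.4 = (0.852/12)*22.4 = 1.59040 Nm^3
Per kg fuel: H2O = (H/2 kmol)*22.4 = (0.103/2)*22.4 = 1.15360 Nm^3
O2 needed per kg fuel = C/12 + H/4 = 0.852/12 + 0.103/4 = 0.09675000 kmol
Per kg fuel: N2 = O2*3.76*22.4 = 0.09675000*3.76*22.4 = 8.14867 Nm^3
Total per kg = 1.59040 + 1.15360 + 8.14867 = 10.89267 Nm^3
Total = 10.89267 * 5.4 = 58.82 Nm^3


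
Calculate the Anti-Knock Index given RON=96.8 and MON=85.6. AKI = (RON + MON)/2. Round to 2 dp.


AKI = (RON + MON) / 2
AKI = (96.8 + 85.6) / 2
AKI = 182.4 / 2 = 91.20


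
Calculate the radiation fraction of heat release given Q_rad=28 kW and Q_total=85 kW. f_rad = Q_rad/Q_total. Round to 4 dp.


f_rad = Q_rad / Q_total
f_rad = 28 / 85 = 0.3294


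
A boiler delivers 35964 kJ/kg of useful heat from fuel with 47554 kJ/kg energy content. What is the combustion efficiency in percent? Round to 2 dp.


Efficiency = (Q_useful / Q_fuel) * 100
Efficiency = (35964 / 47554) * 100
Efficiency = 0.7563 * 100 = 75.63%


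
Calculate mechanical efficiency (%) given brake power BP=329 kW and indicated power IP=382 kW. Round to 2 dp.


eta_mech = (BP / IP) * 100
Ratio = 329 / 382 = 0.8613
eta_mech = 0.8613 * 100 = 86.13%


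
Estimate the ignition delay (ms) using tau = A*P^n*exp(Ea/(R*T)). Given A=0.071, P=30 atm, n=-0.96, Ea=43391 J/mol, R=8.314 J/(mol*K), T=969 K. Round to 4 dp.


tau = A * P^n * exp(Ea/(R*T))
P^n = 30^(-0.96) = 0.03819123
Ea/(R*T) = 43391/(8.314*969) = 5.385994
exp(Ea/(R*T)) = 218.327004
tau = 0.071 * 0.03819123 * 218.327004 = 0.5920 ms


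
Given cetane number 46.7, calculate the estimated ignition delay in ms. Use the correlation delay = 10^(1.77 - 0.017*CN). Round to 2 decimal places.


delay = 10^(1.77 - 0.017*CN)
Exponent = 1.77 - 0.017*46.7 = 0.9761
delay = 10^0.9761 = 9.46 ms


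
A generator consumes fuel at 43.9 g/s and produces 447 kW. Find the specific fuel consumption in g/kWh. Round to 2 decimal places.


SFC = (mf / BP) * 3600
Rate = 43.9 / 447 = 0.098210 g/(s*kW)
SFC = 0.098210 * 3600 = 353.56 g/kWh


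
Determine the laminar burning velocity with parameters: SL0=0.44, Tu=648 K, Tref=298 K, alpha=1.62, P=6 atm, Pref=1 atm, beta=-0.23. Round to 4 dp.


SL = SL0 * (Tu/Tref)^alpha * (P/Pref)^beta
T ratio = 648/298 = 2.17449664
(T ratio)^alpha = 2.17449664^1.62 = 3.519826
(P/Pref)^beta = 6^(-0.23) = 0.662255
SL = 0.44 * 3.519826 * 0.662255 = 1.0256 m/s


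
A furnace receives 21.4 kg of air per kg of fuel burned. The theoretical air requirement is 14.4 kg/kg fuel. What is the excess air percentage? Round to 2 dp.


Excess air = actual - stoichiometric = 21.4 - 14.4 = 7.00 kg/kg fuel
Excess air % = (excess / stoich) * 100 = (7.00 / 14.4) * 100 = 48.61%


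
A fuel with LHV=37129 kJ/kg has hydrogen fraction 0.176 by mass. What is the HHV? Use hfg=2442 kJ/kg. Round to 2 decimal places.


HHV = LHV + hfg * 9 * H
Water addition = 2442 * 9 * 0.176 = 3868.128 kJ/kg
HHV = 37129 + 3868.128 = 40997.13 kJ/kg


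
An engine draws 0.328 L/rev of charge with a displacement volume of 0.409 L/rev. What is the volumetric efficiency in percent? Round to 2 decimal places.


eta_v = (V_actual / V_disp) * 100
Ratio = 0.328 / 0.409 = 0.8020
eta_v = 0.8020 * 100 = 80.20%


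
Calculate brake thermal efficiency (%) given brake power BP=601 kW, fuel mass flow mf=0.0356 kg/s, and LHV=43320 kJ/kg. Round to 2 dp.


eta_BTE = (BP / (mf * LHV)) * 100
Denominator = 0.0356 * 43320 = 1542.1920 kW
eta_BTE = (601 / 1542.1920) * 100 = 38.97%


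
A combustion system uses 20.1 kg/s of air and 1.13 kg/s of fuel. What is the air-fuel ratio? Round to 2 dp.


AFR = m_air / m_fuel
AFR = 20.1 / 1.13 = 17.79


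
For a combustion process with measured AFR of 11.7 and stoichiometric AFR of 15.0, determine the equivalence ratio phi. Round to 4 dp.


phi = AFR_stoich / AFR_actual
phi = 15.0 / 11.7 = 1.2821


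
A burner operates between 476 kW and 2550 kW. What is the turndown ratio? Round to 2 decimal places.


TDR = Q_max / Q_min
TDR = 2550 / 476 = 5.36


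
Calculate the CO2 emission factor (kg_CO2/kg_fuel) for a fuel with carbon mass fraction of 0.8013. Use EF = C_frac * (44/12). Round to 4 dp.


EF = C_frac * (M_CO2 / M_C)
EF = 0.8013 * (44/12)
EF = 0.8013 * 3.666667 = 2.9381 kg_CO2/kg_fuel


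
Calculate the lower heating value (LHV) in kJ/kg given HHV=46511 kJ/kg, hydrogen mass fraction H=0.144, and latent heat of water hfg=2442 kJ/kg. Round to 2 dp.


LHV = HHV - hfg * 9 * H
Water correction = 2442 * 9 * 0.144 = 3164.832 kJ/kg
LHV = 46511 - 3164.832 = 43346.17 kJ/kg


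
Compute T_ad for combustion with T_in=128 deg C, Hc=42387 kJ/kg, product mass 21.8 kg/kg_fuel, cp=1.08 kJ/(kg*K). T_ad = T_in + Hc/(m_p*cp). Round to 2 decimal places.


T_ad = T_in + Hc / (m_p * cp)
Denominator = 21.8 * 1.08 = 23.5440
Temperature rise = 42387 / 23.5440 = 1800.33 K
T_ad = 128 + 1800.33 = 1928.33 deg C


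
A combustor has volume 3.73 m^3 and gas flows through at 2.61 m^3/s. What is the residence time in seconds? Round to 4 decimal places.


tau = V / Q_flow
tau = 3.73 / 2.61 = 1.4291 s


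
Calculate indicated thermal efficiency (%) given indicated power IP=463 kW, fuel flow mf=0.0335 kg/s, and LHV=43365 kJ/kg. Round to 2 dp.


eta_ith = (IP / (mf * LHV)) * 100
Denominator = 0.0335 * 43365 = 1452.7275 kW
eta_ith = (463 / 1452.7275) * 100 = 31.87%


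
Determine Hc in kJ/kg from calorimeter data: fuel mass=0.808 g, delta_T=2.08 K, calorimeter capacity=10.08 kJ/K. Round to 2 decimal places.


Hc = C_cal * delta_T / m_fuel
Q_released = 10.08 * 2.08 = 20.9664 kJ
m_fuel = 0.808 g = 0.808/1000 kg = 0.000808 kg
Hc = 20.9664 / 0.000808 = 25948.51 kJ/kg


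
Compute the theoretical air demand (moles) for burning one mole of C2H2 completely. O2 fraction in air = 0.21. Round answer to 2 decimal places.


Balanced combustion: C2H2 + 2.5 O2 -> 2 CO2 + 1 H2O
O2 needed = C + H/4 = 2 + 2/4 = 2.50 moles
Air moles = O2 / 0.21 = 2.50 / 0.21 = 11.90 moles air


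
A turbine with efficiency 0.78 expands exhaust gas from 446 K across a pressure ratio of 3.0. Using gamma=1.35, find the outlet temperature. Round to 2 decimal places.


T_out = T_in * (1 - eta * (1 - PR^(-(gamma-1)/gamma)))
Exponent = -(1.35-1)/1.35 = -0.25925926
PR^exp = 3.0^(-0.25925926) = 0.75214556
Factor = 1 - 0.78*(1 - 0.75214556) = 0.80667354
T_out = 446 * 0.80667354 = 359.78 K


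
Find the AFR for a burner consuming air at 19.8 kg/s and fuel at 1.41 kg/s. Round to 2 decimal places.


AFR = m_air / m_fuel
AFR = 19.8 / 1.41 = 14.04


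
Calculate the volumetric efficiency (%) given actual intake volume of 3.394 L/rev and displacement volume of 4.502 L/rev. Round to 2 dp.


eta_v = (V_actual / V_disp) * 100
Ratio = 3.394 / 4.502 = 0.7539
eta_v = 0.7539 * 100 = 75.39%


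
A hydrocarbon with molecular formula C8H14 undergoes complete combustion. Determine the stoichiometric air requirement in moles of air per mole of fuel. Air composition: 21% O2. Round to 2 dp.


Balanced combustion: C8H14 + 11.5 O2 -> 8 CO2 + 7 H2O
O2 needed = C + H/4 = 8 + 14/4 = 11.50 moles
Air moles = O2 / 0.21 = 11.50 / 0.21 = 54.76 moles air


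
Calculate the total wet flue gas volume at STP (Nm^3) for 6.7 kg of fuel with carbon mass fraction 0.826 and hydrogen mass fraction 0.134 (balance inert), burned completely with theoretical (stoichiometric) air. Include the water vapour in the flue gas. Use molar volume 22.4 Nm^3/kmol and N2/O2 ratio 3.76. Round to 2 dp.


Per kg fuel: CO2 = (C/12 kmol)*22.4 = (0.826/12)*22.4 = 1.54187 Nm^3
Per kg fuel: H2O = (H/2 kmol)*22.4 = (0.134/2)*22.4 = 1.50080 Nm^3
O2 needed per kg fuel = C/12 + H/4 = 0.826/12 + 0.134/4 = 0.10233333 kmol
Per kg fuel: N2 = O2*3.76*22.4 = 0.10233333*3.76*22.4 = 8.61892 Nm^3
Total per kg = 1.54187 + 1.50080 + 8.61892 = 11.66159 Nm^3
Total = 11.66159 * 6.7 = 78.13 Nm^3


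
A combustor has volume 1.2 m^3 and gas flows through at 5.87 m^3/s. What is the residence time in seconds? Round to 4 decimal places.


tau = V / Q_flow
tau = 1.2 / 5.87 = 0.2044 s


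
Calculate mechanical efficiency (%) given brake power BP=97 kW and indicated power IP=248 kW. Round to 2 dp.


eta_mech = (BP / IP) * 100
Ratio = 97 / 248 = 0.3911
eta_mech = 0.3911 * 100 = 39.11%


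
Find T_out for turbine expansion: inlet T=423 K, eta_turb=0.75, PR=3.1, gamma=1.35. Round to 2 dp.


T_out = T_in * (1 - eta * (1 - PR^(-(gamma-1)/gamma)))
Exponent = -(1.35-1)/1.35 = -0.25925926
PR^exp = 3.1^(-0.25925926) = 0.74577862
Factor = 1 - 0.75*(1 - 0.74577862) = 0.80933397
T_out = 423 * 0.80933397 = 342.35 K


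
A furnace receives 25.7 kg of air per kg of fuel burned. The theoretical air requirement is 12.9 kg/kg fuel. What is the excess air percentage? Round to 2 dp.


Excess air = actual - stoichiometric = 25.7 - 12.9 = 12.80 kg/kg fuel
Excess air % = (excess / stoich) * 100 = (12.80 / 12.9) * 100 = 99.22%


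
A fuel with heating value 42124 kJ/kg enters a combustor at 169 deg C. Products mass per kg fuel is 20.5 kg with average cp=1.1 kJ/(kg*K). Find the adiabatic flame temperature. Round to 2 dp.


T_ad = T_in + Hc / (m_p * cp)
Denominator = 20.5 * 1.1 = 22.5500
Temperature rise = 42124 / 22.5500 = 1868.03 K
T_ad = 169 + 1868.03 = 2037.03 deg C


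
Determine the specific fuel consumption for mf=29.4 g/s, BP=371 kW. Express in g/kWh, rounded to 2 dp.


SFC = (mf / BP) * 3600
Rate = 29.4 / 371 = 0.079245 g/(s*kW)
SFC = 0.079245 * 3600 = 285.28 g/kWh


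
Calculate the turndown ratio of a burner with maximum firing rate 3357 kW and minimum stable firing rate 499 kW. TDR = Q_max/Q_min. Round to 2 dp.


TDR = Q_max / Q_min
TDR = 3357 / 499 = 6.73


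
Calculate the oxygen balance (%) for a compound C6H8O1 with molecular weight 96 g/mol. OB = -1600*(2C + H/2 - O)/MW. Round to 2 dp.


OB = -1600 * (2C + H/2 - O) / MW
Inner = 2*6 + 8/2 - 1 = 15.00
OB = -1600 * 15.00 / 96 = -250.00%


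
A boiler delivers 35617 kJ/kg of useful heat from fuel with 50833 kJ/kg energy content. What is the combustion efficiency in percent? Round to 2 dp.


Efficiency = (Q_useful / Q_fuel) * 100
Efficiency = (35617 / 50833) * 100
Efficiency = 0.7007 * 100 = 70.07%


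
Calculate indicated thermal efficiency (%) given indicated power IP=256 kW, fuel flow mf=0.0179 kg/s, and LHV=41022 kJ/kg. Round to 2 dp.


eta_ith = (IP / (mf * LHV)) * 100
Denominator = 0.0179 * 41022 = 734.2938 kW
eta_ith = (256 / 734.2938) * 100 = 34.86%


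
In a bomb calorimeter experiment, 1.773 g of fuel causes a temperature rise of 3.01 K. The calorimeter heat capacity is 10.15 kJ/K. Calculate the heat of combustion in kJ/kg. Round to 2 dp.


Hc = C_cal * delta_T / m_fuel
Q_released = 10.15 * 3.01 = 30.5515 kJ
m_fuel = 1.773 g = 1.773/1000 kg = 0.001773 kg
Hc = 30.5515 / 0.001773 = 17231.53 kJ/kg


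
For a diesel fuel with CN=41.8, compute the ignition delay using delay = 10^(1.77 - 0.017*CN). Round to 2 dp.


delay = 10^(1.77 - 0.017*CN)
Exponent = 1.77 - 0.017*41.8 = 1.0594
delay = 10^1.0594 = 11.47 ms


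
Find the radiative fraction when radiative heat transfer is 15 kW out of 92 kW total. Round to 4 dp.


f_rad = Q_rad / Q_total
f_rad = 15 / 92 = 0.1630


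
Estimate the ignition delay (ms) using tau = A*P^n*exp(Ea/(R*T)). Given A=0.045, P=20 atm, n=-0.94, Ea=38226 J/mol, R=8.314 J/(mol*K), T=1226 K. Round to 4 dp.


tau = A * P^n * exp(Ea/(R*T))
P^n = 20^(-0.94) = 0.05984554
Ea/(R*T) = 38226/(8.314*1226) = 3.750234
exp(Ea/(R*T)) = 42.531032
tau = 0.045 * 0.05984554 * 42.531032 = 0.1145 ms


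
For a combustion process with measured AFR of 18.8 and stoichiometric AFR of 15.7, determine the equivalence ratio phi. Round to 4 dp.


phi = AFR_stoich / AFR_actual
phi = 15.7 / 18.8 = 0.8351


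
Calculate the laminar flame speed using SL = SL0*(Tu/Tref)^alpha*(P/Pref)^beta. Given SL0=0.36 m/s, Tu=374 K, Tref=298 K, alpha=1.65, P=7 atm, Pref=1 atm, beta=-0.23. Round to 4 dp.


SL = SL0 * (Tu/Tref)^alpha * (P/Pref)^beta
T ratio = 374/298 = 1.25503356
(T ratio)^alpha = 1.25503356^1.65 = 1.454726
(P/Pref)^beta = 7^(-0.23) = 0.639186
SL = 0.36 * 1.454726 * 0.639186 = 0.3347 m/s


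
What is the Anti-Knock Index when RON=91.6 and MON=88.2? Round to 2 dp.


AKI = (RON + MON) / 2
AKI = (91.6 + 88.2) / 2
AKI = 179.8 / 2 = 89.90


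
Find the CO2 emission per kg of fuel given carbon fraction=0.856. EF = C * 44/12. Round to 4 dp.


EF = C_frac * (M_CO2 / M_C)
EF = 0.856 * (44/12)
EF = 0.856 * 3.666667 = 3.1387 kg_CO2/kg_fuel


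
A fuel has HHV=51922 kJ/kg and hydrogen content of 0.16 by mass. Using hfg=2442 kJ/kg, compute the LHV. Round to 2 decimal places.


LHV = HHV - hfg * 9 * H
Water correction = 2442 * 9 * 0.16 = 3516.480 kJ/kg
LHV = 51922 - 3516.480 = 48405.52 kJ/kg


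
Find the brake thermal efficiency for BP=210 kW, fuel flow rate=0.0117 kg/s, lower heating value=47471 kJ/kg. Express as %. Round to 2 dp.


eta_BTE = (BP / (mf * LHV)) * 100
Denominator = 0.0117 * 47471 = 555.4107 kW
eta_BTE = (210 / 555.4107) * 100 = 37.81%


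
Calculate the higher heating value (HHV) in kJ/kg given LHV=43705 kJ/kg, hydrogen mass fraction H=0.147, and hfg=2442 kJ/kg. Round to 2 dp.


HHV = LHV + hfg * 9 * H
Water addition = 2442 * 9 * 0.147 = 3230.766 kJ/kg
HHV = 43705 + 3230.766 = 46935.77 kJ/kg


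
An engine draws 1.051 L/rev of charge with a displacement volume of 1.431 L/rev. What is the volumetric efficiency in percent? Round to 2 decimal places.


eta_v = (V_actual / V_disp) * 100
Ratio = 1.051 / 1.431 = 0.7345
eta_v = 0.7345 * 100 = 73.45%


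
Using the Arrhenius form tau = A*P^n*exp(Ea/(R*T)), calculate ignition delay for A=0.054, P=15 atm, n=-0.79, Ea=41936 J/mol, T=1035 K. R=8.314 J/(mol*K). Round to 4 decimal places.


tau = A * P^n * exp(Ea/(R*T))
P^n = 15^(-0.79) = 0.11773021
Ea/(R*T) = 41936/(8.314*1035) = 4.873451
exp(Ea/(R*T)) = 130.771475
tau = 0.054 * 0.11773021 * 130.771475 = 0.8314 ms


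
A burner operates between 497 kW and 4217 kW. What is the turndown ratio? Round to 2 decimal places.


TDR = Q_max / Q_min
TDR = 4217 / 497 = 8.48


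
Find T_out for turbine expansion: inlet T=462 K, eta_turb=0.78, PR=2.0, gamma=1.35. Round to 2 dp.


T_out = T_in * (1 - eta * (1 - PR^(-(gamma-1)/gamma)))
Exponent = -(1.35-1)/1.35 = -0.25925926
PR^exp = 2.0^(-0.25925926) = 0.83551680
Factor = 1 - 0.78*(1 - 0.83551680) = 0.87170310
T_out = 462 * 0.87170310 = 402.73 K


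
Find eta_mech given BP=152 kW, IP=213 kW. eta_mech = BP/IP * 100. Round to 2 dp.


eta_mech = (BP / IP) * 100
Ratio = 152 / 213 = 0.7136
eta_mech = 0.7136 * 100 = 71.36%


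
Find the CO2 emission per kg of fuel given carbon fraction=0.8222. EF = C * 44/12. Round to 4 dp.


EF = C_frac * (M_CO2 / M_C)
EF = 0.8222 * (44/12)
EF = 0.8222 * 3.666667 = 3.0147 kg_CO2/kg_fuel


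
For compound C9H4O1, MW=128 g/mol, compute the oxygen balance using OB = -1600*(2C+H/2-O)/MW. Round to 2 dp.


OB = -1600 * (2C + H/2 - O) / MW
Inner = 2*9 + 4/2 - 1 = 19.00
OB = -1600 * 19.00 / 128 = -237.50%


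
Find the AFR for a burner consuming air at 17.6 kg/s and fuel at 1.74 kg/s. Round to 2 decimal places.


AFR = m_air / m_fuel
AFR = 17.6 / 1.74 = 10.11


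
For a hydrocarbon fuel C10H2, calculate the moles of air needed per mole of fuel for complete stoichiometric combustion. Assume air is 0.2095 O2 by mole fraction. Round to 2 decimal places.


Balanced combustion: C10H2 + 10.5 O2 -> 10 CO2 + 1 H2O
O2 needed = C + H/4 = 10 + 2/4 = 10.50 moles
Air moles = O2 / 0.2095 = 10.50 / 0.2095 = 50.12 moles air


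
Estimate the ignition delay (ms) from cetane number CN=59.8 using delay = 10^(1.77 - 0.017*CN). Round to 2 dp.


delay = 10^(1.77 - 0.017*CN)
Exponent = 1.77 - 0.017*59.8 = 0.7534
delay = 10^0.7534 = 5.67 ms


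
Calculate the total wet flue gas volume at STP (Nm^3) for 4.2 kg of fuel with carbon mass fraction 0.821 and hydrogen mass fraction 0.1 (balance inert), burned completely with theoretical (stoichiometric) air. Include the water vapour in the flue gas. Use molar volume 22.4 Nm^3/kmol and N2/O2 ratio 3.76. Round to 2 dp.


Per kg fuel: CO2 = (C/12 kmol)*22.4 = (0.821/12)*22.4 = 1.53253 Nm^3
Per kg fuel: H2O = (H/2 kmol)*22.4 = (0.1/2)*22.4 = 1.12000 Nm^3
O2 needed per kg fuel = C/12 + H/4 = 0.821/12 + 0.1/4 = 0.09341667 kmol
Per kg fuel: N2 = O2*3.76*22.4 = 0.09341667*3.76*22.4 = 7.86793 Nm^3
Total per kg = 1.53253 + 1.12000 + 7.86793 = 10.52046 Nm^3
Total = 10.52046 * 4.2 = 44.19 Nm^3


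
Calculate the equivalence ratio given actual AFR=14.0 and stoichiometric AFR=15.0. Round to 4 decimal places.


phi = AFR_stoich / AFR_actual
phi = 15.0 / 14.0 = 1.0714


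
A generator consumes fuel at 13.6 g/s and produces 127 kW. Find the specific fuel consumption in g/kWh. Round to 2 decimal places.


SFC = (mf / BP) * 3600
Rate = 13.6 / 127 = 0.107087 g/(s*kW)
SFC = 0.107087 * 3600 = 385.51 g/kWh


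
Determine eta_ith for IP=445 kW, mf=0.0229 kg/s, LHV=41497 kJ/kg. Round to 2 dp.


eta_ith = (IP / (mf * LHV)) * 100
Denominator = 0.0229 * 41497 = 950.2813 kW
eta_ith = (445 / 950.2813) * 100 = 46.83%


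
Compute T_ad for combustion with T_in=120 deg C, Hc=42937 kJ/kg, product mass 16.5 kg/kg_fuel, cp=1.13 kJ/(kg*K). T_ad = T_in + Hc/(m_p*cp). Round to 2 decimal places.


T_ad = T_in + Hc / (m_p * cp)
Denominator = 16.5 * 1.13 = 18.6450
Temperature rise = 42937 / 18.6450 = 2302.87 K
T_ad = 120 + 2302.87 = 2422.87 deg C


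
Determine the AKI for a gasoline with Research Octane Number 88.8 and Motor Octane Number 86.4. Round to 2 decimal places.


AKI = (RON + MON) / 2
AKI = (88.8 + 86.4) / 2
AKI = 175.2 / 2 = 87.60


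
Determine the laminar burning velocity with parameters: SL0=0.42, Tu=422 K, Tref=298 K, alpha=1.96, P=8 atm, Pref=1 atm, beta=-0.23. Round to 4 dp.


SL = SL0 * (Tu/Tref)^alpha * (P/Pref)^beta
T ratio = 422/298 = 1.41610738
(T ratio)^alpha = 1.41610738^1.96 = 1.977646
(P/Pref)^beta = 8^(-0.23) = 0.619854
SL = 0.42 * 1.977646 * 0.619854 = 0.5149 m/s


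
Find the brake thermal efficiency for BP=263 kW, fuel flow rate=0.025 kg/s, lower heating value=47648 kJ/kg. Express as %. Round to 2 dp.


eta_BTE = (BP / (mf * LHV)) * 100
Denominator = 0.025 * 47648 = 1191.2000 kW
eta_BTE = (263 / 1191.2000) * 100 = 22.08%


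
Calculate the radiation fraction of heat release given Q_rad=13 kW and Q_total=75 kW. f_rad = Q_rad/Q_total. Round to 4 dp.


f_rad = Q_rad / Q_total
f_rad = 13 / 75 = 0.1733


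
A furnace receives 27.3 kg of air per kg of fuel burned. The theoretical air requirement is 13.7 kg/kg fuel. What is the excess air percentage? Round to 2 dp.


Excess air = actual - stoichiometric = 27.3 - 13.7 = 13.60 kg/kg fuel
Excess air % = (excess / stoich) * 100 = (13.60 / 13.7) * 100 = 99.27%


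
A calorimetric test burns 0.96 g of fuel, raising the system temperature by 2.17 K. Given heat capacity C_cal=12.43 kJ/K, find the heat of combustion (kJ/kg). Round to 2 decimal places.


Hc = C_cal * delta_T / m_fuel
Q_released = 12.43 * 2.17 = 26.9731 kJ
m_fuel = 0.96 g = 0.96/1000 kg = 0.000960 kg
Hc = 26.9731 / 0.000960 = 28096.98 kJ/kg


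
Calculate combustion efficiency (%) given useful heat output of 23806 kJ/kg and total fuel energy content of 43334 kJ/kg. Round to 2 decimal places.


Efficiency = (Q_useful / Q_fuel) * 100
Efficiency = (23806 / 43334) * 100
Efficiency = 0.5494 * 100 = 54.94%


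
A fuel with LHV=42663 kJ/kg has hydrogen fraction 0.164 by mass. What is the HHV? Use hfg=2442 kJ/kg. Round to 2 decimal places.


HHV = LHV + hfg * 9 * H
Water addition = 2442 * 9 * 0.164 = 3604.392 kJ/kg
HHV = 42663 + 3604.392 = 46267.39 kJ/kg


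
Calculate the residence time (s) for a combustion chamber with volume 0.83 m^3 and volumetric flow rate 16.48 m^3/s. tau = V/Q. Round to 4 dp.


tau = V / Q_flow
tau = 0.83 / 16.48 = 0.0504 s


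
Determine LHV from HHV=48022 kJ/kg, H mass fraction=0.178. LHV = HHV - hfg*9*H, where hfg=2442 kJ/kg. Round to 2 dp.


LHV = HHV - hfg * 9 * H
Water correction = 2442 * 9 * 0.178 = 3912.084 kJ/kg
LHV = 48022 - 3912.084 = 44109.92 kJ/kg


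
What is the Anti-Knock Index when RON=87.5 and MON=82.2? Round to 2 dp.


AKI = (RON + MON) / 2
AKI = (87.5 + 82.2) / 2
AKI = 169.7 / 2 = 84.85


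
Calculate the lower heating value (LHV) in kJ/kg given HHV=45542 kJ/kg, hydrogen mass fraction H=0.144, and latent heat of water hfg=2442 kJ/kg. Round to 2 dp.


LHV = HHV - hfg * 9 * H
Water correction = 2442 * 9 * 0.144 = 3164.832 kJ/kg
LHV = 45542 - 3164.832 = 42377.17 kJ/kg


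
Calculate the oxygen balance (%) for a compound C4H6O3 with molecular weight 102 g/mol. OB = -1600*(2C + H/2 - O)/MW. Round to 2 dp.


OB = -1600 * (2C + H/2 - O) / MW
Inner = 2*4 + 6/2 - 3 = 8.00
OB = -1600 * 8.00 / 102 = -125.49%


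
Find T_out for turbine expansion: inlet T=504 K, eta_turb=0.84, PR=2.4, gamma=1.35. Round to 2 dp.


T_out = T_in * (1 - eta * (1 - PR^(-(gamma-1)/gamma)))
Exponent = -(1.35-1)/1.35 = -0.25925926
PR^exp = 2.4^(-0.25925926) = 0.79694200
Factor = 1 - 0.84*(1 - 0.79694200) = 0.82943128
T_out = 504 * 0.82943128 = 418.03 K


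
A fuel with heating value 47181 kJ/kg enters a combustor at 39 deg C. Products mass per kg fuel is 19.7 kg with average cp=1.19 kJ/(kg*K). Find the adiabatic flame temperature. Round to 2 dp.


T_ad = T_in + Hc / (m_p * cp)
Denominator = 19.7 * 1.19 = 23.4430
Temperature rise = 47181 / 23.4430 = 2012.58 K
T_ad = 39 + 2012.58 = 2051.58 deg C


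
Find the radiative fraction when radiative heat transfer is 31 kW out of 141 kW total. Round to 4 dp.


f_rad = Q_rad / Q_total
f_rad = 31 / 141 = 0.2199


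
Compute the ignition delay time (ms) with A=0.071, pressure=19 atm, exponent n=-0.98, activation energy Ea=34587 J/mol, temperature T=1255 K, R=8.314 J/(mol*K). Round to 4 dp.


tau = A * P^n * exp(Ea/(R*T))
P^n = 19^(-0.98) = 0.05582407
Ea/(R*T) = 34587/(8.314*1255) = 3.314814
exp(Ea/(R*T)) = 27.517272
tau = 0.071 * 0.05582407 * 27.517272 = 0.1091 ms


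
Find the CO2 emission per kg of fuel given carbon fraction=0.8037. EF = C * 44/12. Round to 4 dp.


EF = C_frac * (M_CO2 / M_C)
EF = 0.8037 * (44/12)
EF = 0.8037 * 3.666667 = 2.9469 kg_CO2/kg_fuel


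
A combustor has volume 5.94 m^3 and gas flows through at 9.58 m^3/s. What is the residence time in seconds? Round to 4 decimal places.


tau = V / Q_flow
tau = 5.94 / 9.58 = 0.6200 s


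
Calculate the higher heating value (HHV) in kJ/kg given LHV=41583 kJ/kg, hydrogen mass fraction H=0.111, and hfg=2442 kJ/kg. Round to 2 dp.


HHV = LHV + hfg * 9 * H
Water addition = 2442 * 9 * 0.111 = 2439.558 kJ/kg
HHV = 41583 + 2439.558 = 44022.56 kJ/kg


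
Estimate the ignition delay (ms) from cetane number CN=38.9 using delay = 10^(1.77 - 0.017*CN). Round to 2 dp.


delay = 10^(1.77 - 0.017*CN)
Exponent = 1.77 - 0.017*38.9 = 1.1087
delay = 10^1.1087 = 12.84 ms


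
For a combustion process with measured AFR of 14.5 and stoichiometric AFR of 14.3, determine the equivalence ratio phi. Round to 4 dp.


phi = AFR_stoich / AFR_actual
phi = 14.3 / 14.5 = 0.9862


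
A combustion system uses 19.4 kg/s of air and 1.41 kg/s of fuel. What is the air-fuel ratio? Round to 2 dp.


AFR = m_air / m_fuel
AFR = 19.4 / 1.41 = 13.76


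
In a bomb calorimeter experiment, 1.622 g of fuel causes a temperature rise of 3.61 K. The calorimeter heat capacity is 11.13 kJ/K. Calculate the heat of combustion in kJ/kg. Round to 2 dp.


Hc = C_cal * delta_T / m_fuel
Q_released = 11.13 * 3.61 = 40.1793 kJ
m_fuel = 1.622 g = 1.622/1000 kg = 0.001622 kg
Hc = 40.1793 / 0.001622 = 24771.45 kJ/kg


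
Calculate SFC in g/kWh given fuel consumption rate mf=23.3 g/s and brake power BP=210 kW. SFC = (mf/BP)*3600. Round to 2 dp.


SFC = (mf / BP) * 3600
Rate = 23.3 / 210 = 0.110952 g/(s*kW)
SFC = 0.110952 * 3600 = 399.43 g/kWh


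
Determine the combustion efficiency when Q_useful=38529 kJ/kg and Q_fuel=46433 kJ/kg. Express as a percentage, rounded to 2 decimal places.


Efficiency = (Q_useful / Q_fuel) * 100
Efficiency = (38529 / 46433) * 100
Efficiency = 0.8298 * 100 = 82.98%


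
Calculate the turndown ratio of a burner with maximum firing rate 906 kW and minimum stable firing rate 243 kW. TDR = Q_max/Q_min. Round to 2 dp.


TDR = Q_max / Q_min
TDR = 906 / 243 = 3.73


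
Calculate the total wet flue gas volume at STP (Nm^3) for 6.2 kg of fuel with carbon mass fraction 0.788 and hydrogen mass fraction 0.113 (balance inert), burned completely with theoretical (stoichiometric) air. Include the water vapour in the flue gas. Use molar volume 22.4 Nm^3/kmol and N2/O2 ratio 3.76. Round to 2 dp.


Per kg fuel: CO2 = (C/12 kmol)*22.4 = (0.788/12)*22.4 = 1.47093 Nm^3
Per kg fuel: H2O = (H/2 kmol)*22.4 = (0.113/2)*22.4 = 1.26560 Nm^3
O2 needed per kg fuel = C/12 + H/4 = 0.788/12 + 0.113/4 = 0.09391667 kmol
Per kg fuel: N2 = O2*3.76*22.4 = 0.09391667*3.76*22.4 = 7.91004 Nm^3
Total per kg = 1.47093 + 1.26560 + 7.91004 = 10.64657 Nm^3
Total = 10.64657 * 6.2 = 66.01 Nm^3


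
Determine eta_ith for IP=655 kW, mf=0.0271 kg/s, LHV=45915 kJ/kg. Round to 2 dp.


eta_ith = (IP / (mf * LHV)) * 100
Denominator = 0.0271 * 45915 = 1244.2965 kW
eta_ith = (655 / 1244.2965) * 100 = 52.64%


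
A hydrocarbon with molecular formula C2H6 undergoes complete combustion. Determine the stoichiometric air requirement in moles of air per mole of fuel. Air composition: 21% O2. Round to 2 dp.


Balanced combustion: C2H6 + 3.5 O2 -> 2 CO2 + 3 H2O
O2 needed = C + H/4 = 2 + 6/4 = 3.50 moles
Air moles = O2 / 0.21 = 3.50 / 0.21 = 16.67 moles air


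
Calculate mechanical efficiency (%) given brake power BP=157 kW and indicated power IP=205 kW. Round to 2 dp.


eta_mech = (BP / IP) * 100
Ratio = 157 / 205 = 0.7659
eta_mech = 0.7659 * 100 = 76.59%


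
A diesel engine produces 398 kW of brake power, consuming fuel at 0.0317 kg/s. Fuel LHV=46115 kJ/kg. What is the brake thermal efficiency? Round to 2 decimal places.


eta_BTE = (BP / (mf * LHV)) * 100
Denominator = 0.0317 * 46115 = 1461.8455 kW
eta_BTE = (398 / 1461.8455) * 100 = 27.23%


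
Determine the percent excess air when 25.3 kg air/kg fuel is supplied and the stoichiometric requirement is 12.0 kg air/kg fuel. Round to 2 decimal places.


Excess air = actual - stoichiometric = 25.3 - 12.0 = 13.30 kg/kg fuel
Excess air % = (excess / stoich) * 100 = (13.30 / 12.0) * 100 = 110.83%


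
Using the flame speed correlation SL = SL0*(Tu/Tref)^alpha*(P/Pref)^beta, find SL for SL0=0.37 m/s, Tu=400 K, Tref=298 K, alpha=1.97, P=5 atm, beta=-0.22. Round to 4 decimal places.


SL = SL0 * (Tu/Tref)^alpha * (P/Pref)^beta
T ratio = 400/298 = 1.34228188
(T ratio)^alpha = 1.34228188^1.97 = 1.785879
(P/Pref)^beta = 5^(-0.22) = 0.701821
SL = 0.37 * 1.785879 * 0.701821 = 0.4637 m/s


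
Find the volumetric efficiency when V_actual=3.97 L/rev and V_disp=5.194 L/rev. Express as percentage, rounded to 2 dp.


eta_v = (V_actual / V_disp) * 100
Ratio = 3.97 / 5.194 = 0.7643
eta_v = 0.7643 * 100 = 76.43%


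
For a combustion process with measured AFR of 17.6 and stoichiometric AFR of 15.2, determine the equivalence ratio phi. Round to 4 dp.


phi = AFR_stoich / AFR_actual
phi = 15.2 / 17.6 = 0.8636


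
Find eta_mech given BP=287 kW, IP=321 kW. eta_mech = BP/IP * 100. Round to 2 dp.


eta_mech = (BP / IP) * 100
Ratio = 287 / 321 = 0.8941
eta_mech = 0.8941 * 100 = 89.41%


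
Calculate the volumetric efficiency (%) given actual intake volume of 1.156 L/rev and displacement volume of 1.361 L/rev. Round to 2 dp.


eta_v = (V_actual / V_disp) * 100
Ratio = 1.156 / 1.361 = 0.8494
eta_v = 0.8494 * 100 = 84.94%


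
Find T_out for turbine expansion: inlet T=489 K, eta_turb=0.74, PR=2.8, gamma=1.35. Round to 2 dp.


T_out = T_in * (1 - eta * (1 - PR^(-(gamma-1)/gamma)))
Exponent = -(1.35-1)/1.35 = -0.25925926
PR^exp = 2.8^(-0.25925926) = 0.76572026
Factor = 1 - 0.74*(1 - 0.76572026) = 0.82663299
T_out = 489 * 0.82663299 = 404.22 K


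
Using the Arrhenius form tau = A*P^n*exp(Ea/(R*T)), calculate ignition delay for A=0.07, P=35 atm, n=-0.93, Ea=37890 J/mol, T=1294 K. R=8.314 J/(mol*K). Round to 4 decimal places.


tau = A * P^n * exp(Ea/(R*T))
P^n = 35^(-0.93) = 0.03664517
Ea/(R*T) = 37890/(8.314*1294) = 3.521927
exp(Ea/(R*T)) = 33.849583
tau = 0.07 * 0.03664517 * 33.849583 = 0.0868 ms


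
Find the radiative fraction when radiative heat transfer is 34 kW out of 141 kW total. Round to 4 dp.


f_rad = Q_rad / Q_total
f_rad = 34 / 141 = 0.2411


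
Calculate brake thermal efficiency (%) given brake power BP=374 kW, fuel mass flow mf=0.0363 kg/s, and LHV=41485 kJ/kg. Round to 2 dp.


eta_BTE = (BP / (mf * LHV)) * 100
Denominator = 0.0363 * 41485 = 1505.9055 kW
eta_BTE = (374 / 1505.9055) * 100 = 24.84%


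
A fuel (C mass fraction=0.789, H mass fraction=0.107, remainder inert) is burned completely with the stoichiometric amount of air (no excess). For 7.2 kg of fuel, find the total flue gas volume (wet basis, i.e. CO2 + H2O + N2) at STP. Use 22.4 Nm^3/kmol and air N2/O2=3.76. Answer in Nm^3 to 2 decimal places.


Per kg fuel: CO2 = (C/12 kmol)*22.4 = (0.789/12)*22.4 = 1.47280 Nm^3
Per kg fuel: H2O = (H/2 kmol)*22.4 = (0.107/2)*22.4 = 1.19840 Nm^3
O2 needed per kg fuel = C/12 + H/4 = 0.789/12 + 0.107/4 = 0.09250000 kmol
Per kg fuel: N2 = O2*3.76*22.4 = 0.09250000*3.76*22.4 = 7.79072 Nm^3
Total per kg = 1.47280 + 1.19840 + 7.79072 = 10.46192 Nm^3
Total = 10.46192 * 7.2 = 75.33 Nm^3


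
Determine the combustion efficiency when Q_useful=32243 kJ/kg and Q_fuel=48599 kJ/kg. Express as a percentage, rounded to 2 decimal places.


Efficiency = (Q_useful / Q_fuel) * 100
Efficiency = (32243 / 48599) * 100
Efficiency = 0.6634 * 100 = 66.34%


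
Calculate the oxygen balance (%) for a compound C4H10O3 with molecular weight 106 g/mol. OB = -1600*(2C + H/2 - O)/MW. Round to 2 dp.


OB = -1600 * (2C + H/2 - O) / MW
Inner = 2*4 + 10/2 - 3 = 10.00
OB = -1600 * 10.00 / 106 = -150.94%


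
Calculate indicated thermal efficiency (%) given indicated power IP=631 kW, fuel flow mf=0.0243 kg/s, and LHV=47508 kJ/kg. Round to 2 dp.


eta_ith = (IP / (mf * LHV)) * 100
Denominator = 0.0243 * 47508 = 1154.4444 kW
eta_ith = (631 / 1154.4444) * 100 = 54.66%


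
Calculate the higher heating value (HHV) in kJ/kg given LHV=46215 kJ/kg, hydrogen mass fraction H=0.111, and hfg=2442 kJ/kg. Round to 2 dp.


HHV = LHV + hfg * 9 * H
Water addition = 2442 * 9 * 0.111 = 2439.558 kJ/kg
HHV = 46215 + 2439.558 = 48654.56 kJ/kg


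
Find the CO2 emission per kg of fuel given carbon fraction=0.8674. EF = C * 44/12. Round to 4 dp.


EF = C_frac * (M_CO2 / M_C)
EF = 0.8674 * (44/12)
EF = 0.8674 * 3.666667 = 3.1805 kg_CO2/kg_fuel


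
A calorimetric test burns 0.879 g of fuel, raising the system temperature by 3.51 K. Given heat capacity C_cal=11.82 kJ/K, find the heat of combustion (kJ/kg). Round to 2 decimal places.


Hc = C_cal * delta_T / m_fuel
Q_released = 11.82 * 3.51 = 41.4882 kJ
m_fuel = 0.879 g = 0.879/1000 kg = 0.000879 kg
Hc = 41.4882 / 0.000879 = 47199.32 kJ/kg


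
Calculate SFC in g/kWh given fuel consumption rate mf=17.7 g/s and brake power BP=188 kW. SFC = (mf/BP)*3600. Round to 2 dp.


SFC = (mf / BP) * 3600
Rate = 17.7 / 188 = 0.094149 g/(s*kW)
SFC = 0.094149 * 3600 = 338.94 g/kWh


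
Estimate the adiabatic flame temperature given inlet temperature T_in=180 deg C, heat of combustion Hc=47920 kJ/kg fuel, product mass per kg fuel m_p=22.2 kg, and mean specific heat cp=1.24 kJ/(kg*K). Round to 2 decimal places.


T_ad = T_in + Hc / (m_p * cp)
Denominator = 22.2 * 1.24 = 27.5280
Temperature rise = 47920 / 27.5280 = 1740.77 K
T_ad = 180 + 1740.77 = 1920.77 deg C


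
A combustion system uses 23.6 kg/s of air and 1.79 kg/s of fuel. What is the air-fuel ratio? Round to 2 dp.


AFR = m_air / m_fuel
AFR = 23.6 / 1.79 = 13.18


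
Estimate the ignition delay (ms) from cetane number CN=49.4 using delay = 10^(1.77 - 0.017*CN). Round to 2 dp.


delay = 10^(1.77 - 0.017*CN)
Exponent = 1.77 - 0.017*49.4 = 0.9302
delay = 10^0.9302 = 8.52 ms


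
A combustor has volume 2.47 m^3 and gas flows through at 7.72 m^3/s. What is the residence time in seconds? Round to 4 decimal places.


tau = V / Q_flow
tau = 2.47 / 7.72 = 0.3199 s


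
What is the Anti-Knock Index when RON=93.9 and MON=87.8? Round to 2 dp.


AKI = (RON + MON) / 2
AKI = (93.9 + 87.8) / 2
AKI = 181.7 / 2 = 90.85


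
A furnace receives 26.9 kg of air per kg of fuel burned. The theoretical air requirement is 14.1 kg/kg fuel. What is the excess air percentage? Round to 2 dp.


Excess air = actual - stoichiometric = 26.9 - 14.1 = 12.80 kg/kg fuel
Excess air % = (excess / stoich) * 100 = (12.80 / 14.1) * 100 = 90.78%


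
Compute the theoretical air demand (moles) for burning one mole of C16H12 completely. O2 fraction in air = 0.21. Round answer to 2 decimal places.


Balanced combustion: C16H12 + 19 O2 -> 16 CO2 + 6 H2O
O2 needed = C + H/4 = 16 + 12/4 = 19.00 moles
Air moles = O2 / 0.21 = 19.00 / 0.21 = 90.48 moles air


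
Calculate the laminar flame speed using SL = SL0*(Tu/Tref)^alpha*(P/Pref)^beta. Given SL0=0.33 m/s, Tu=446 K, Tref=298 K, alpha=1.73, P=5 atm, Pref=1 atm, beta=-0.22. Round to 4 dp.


SL = SL0 * (Tu/Tref)^alpha * (P/Pref)^beta
T ratio = 446/298 = 1.49664430
(T ratio)^alpha = 1.49664430^1.73 = 2.008885
(P/Pref)^beta = 5^(-0.22) = 0.701821
SL = 0.33 * 2.008885 * 0.701821 = 0.4653 m/s


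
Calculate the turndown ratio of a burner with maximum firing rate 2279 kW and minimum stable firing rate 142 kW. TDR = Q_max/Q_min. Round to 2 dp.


TDR = Q_max / Q_min
TDR = 2279 / 142 = 16.05


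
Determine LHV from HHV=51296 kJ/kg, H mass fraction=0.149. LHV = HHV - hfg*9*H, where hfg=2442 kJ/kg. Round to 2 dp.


LHV = HHV - hfg * 9 * H
Water correction = 2442 * 9 * 0.149 = 3274.722 kJ/kg
LHV = 51296 - 3274.722 = 48021.28 kJ/kg


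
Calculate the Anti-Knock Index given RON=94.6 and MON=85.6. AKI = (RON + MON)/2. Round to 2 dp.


AKI = (RON + MON) / 2
AKI = (94.6 + 85.6) / 2
AKI = 180.2 / 2 = 90.10


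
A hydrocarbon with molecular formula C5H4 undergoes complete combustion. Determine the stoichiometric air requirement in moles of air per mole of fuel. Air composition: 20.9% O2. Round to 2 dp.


Balanced combustion: C5H4 + 6 O2 -> 5 CO2 + 2 H2O
O2 needed = C + H/4 = 5 + 4/4 = 6.00 moles
Air moles = O2 / 0.209 = 6.00 / 0.209 = 28.71 moles air


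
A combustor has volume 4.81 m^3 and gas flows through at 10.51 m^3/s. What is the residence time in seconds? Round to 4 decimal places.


tau = V / Q_flow
tau = 4.81 / 10.51 = 0.4577 s


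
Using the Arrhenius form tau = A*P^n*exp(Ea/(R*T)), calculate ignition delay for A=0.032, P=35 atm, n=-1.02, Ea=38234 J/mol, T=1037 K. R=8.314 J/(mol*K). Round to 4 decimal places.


tau = A * P^n * exp(Ea/(R*T))
P^n = 35^(-1.02) = 0.02661035
Ea/(R*T) = 38234/(8.314*1037) = 4.434666
exp(Ea/(R*T)) = 84.323993
tau = 0.032 * 0.02661035 * 84.323993 = 0.0718 ms


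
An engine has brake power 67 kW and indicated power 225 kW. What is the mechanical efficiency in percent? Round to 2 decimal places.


eta_mech = (BP / IP) * 100
Ratio = 67 / 225 = 0.2978
eta_mech = 0.2978 * 100 = 29.78%


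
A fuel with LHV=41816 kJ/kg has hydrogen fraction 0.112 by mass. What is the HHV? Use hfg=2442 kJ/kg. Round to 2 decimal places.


HHV = LHV + hfg * 9 * H
Water addition = 2442 * 9 * 0.112 = 2461.536 kJ/kg
HHV = 41816 + 2461.536 = 44277.54 kJ/kg


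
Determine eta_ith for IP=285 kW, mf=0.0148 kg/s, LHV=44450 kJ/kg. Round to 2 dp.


eta_ith = (IP / (mf * LHV)) * 100
Denominator = 0.0148 * 44450 = 657.8600 kW
eta_ith = (285 / 657.8600) * 100 = 43.32%
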